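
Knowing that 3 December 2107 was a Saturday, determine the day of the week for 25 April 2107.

Monday

Count forward from the earlier date (April 25, 2107) to the later (December 3, 2107):
April 2107: 30 − 25 = 5 days remain.
Then May (31), June (30), July (31), August (31), September (30), October (31), November (30): 31 + 30 + 31 + 31 + 30 + 31 + 30 = 214 days.
December 1–3, 2107: 3 days.
Total: 5 + 214 + 3 = 222 days.
222 mod 7 = 5, so 5 days before Saturday is Monday.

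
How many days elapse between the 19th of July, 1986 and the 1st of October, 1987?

439

Day-of-year of July 19, 1986: 200.
Day-of-year of October 1, 1987: 274.
1986 has 365 days, so 365 − 200 = 165 days remain in 1986.
Total: 165 + 274 = 439 days.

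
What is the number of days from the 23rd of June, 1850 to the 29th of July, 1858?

2958

From June 23, 1850 to June 23, 1858: 8 years, of which 2 contain a Feb 29 — 6×365 + 2×366 = 2922 days.
June 1858: 30 − 23 = 7 days remain.
July 1–29, 1858: 29 days.
Residual: 36 days.
Total: 2958 days.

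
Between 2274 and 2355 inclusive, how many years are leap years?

19

Years divisible by 4: 2276, 2280, …, 2352 — 20 in all.
Of these, 2300 is divisible by 100 but not 400, so not leap.
Leap years: 20 − 1 = 19.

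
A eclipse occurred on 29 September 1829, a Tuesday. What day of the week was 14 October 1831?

Friday

September 29, 1829 → September 29, 1830: 365 days.
September 29, 1830 → September 29, 1831: 365 days.
September 1831: 30 − 29 = 1 day remains.
October 1–14, 1831: 14 days.
Residual: 15 days.
Total: 745 days.
745 mod 7 = 3, so 3 days after Tuesday is Friday.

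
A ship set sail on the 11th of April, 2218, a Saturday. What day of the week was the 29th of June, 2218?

April 2218: 30 − 11 = 19 days remain.
Then May (31): 31 days.
June 1–29, 2218: 29 days.
Total: 19 + 31 + 29 = 79 days.
79 mod 7 = 2, so 2 days after Saturday is Monday.

Monday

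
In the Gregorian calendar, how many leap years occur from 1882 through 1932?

Years divisible by 4: 1884, 1888, …, 1932 — 13 in all.
Of these, 1900 is divisible by 100 but not 400, so not leap.
Leap years: 13 − 1 = 12.

12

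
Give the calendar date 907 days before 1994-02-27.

1991-09-04

Count 907 days before February 27, 1994:
Day-of-year of September 4, 1991: 247.
Day-of-year of February 27, 1994: 58.
1991 has 365 days, so 365 − 247 = 118 days remain in 1991.
Full years: 1992: 366; 1993: 365. Sum = 731.
Total: 118 + 731 + 58 = 907 days.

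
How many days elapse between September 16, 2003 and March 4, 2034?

11127

Day-of-year of September 16, 2003: 259.
Day-of-year of March 4, 2034: 63.
2003 has 365 days, so 365 − 259 = 106 days remain in 2003.
Full years 2004–2033: 22 common + 8 leap = 22×365 + 8×366 = 10958 days.
Total: 106 + 10958 + 63 = 11127 days.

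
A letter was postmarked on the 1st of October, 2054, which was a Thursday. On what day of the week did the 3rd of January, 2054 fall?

Count forward from the earlier date (January 3, 2054) to the later (October 1, 2054):
January 2054: 31 − 3 = 28 days remain.
Then February 2054 (28), March (31), April (30), May (31), June (30), July (31), August (31), September (30): 28 + 31 + 30 + 31 + 30 + 31 + 31 + 30 = 242 days.
October 1, 2054: 1 day.
Total: 28 + 242 + 1 = 271 days.
271 mod 7 = 5, so 5 days before Thursday is Saturday.

Saturday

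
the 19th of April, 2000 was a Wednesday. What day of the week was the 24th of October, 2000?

April 2000: 30 − 19 = 11 days remain.
Then May (31), June (30), July (31), August (31), September (30): 31 + 30 + 31 + 31 + 30 = 153 days.
October 1–24, 2000: 24 days.
Total: 11 + 153 + 24 = 188 days.
188 mod 7 = 6, so 6 days after Wednesday is Tuesday.

Tuesday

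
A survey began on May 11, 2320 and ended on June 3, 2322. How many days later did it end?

May 2320: 31 − 11 = 20 days remain.
Then 24 full months totalling 730 days.
June 1–3, 2322: 3 days.
Total: 20 + 730 + 3 = 753 days.

753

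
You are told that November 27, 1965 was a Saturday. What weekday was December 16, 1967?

Saturday

November 27, 1965 → November 27, 1966: 365 days.
November 27, 1966 → November 27, 1967: 365 days.
November 1967: 30 − 27 = 3 days remain.
December 1–16, 1967: 16 days.
Residual: 19 days.
Total: 749 days.
749 is a multiple of 7, so December 16, 1967 falls on the same weekday: Saturday.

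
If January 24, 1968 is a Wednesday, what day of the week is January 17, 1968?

Wednesday

Count forward from the earlier date (January 17, 1968) to the later (January 24, 1968):
Within January 1968: 24 − 17 = 7 days.
7 is a multiple of 7, so January 17, 1968 falls on the same weekday: Wednesday.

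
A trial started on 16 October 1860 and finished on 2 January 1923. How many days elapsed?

Day-of-year of October 16, 1860: 290.
Day-of-year of January 2, 1923: 2.
1860 has 366 days, so 366 − 290 = 76 days remain in 1860.
Full years 1861–1922: 48 common + 14 leap = 48×365 + 14×366 = 22644 days.
Total: 76 + 22644 + 2 = 22722 days.

22722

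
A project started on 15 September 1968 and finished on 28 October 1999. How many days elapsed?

From September 15, 1968 to September 15, 1999: 31 years, of which 7 contain a Feb 29 — 24×365 + 7×366 = 11322 days.
September 1999: 30 − 15 = 15 days remain.
October 1–28, 1999: 28 days.
Residual: 43 days.
Total: 11365 days.

11365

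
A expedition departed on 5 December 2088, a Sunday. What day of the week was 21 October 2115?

Monday

Day-of-year of December 5, 2088: 340.
Day-of-year of October 21, 2115: 294.
2088 has 366 days, so 366 − 340 = 26 days remain in 2088.
Full years 2089–2114: 21 common + 5 leap = 21×365 + 5×366 = 9495 days.
Total: 26 + 9495 + 294 = 9815 days.
9815 mod 7 = 1, so 1 day after Sunday is Monday.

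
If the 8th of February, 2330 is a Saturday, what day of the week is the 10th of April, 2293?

Count forward from the earlier date (April 10, 2293) to the later (February 8, 2330):
Day-of-year of April 10, 2293: 100.
Day-of-year of February 8, 2330: 39.
2293 has 365 days, so 365 − 100 = 265 days remain in 2293.
Full years 2294–2329: 28 common + 8 leap = 28×365 + 8×366 = 13148 days.
Total: 265 + 13148 + 39 = 13452 days.
13452 mod 7 = 5, so 5 days before Saturday is Monday.

Monday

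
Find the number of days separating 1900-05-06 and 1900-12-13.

May 1900: 31 − 6 = 25 days remain.
Then June (30), July (31), August (31), September (30), October (31), November (30): 30 + 31 + 31 + 30 + 31 + 30 = 183 days.
December 1–13, 1900: 13 days.
Total: 25 + 183 + 13 = 221 days.

221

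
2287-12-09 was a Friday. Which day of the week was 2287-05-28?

Count forward from the earlier date (May 28, 2287) to the later (December 9, 2287):
May 2287: 31 − 28 = 3 days remain.
Then June (30), July (31), August (31), September (30), October (31), November (30): 30 + 31 + 31 + 30 + 31 + 30 = 183 days.
December 1–9, 2287: 9 days.
Total: 3 + 183 + 9 = 195 days.
195 mod 7 = 6, so 6 days before Friday is Saturday.

Saturday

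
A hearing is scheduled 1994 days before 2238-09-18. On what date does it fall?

2233-04-03

Count 1994 days before September 18, 2238:
April 3, 2233 → April 3, 2234: 365 days.
April 3, 2234 → April 3, 2235: 365 days.
April 3, 2235 → April 3, 2236: 366 days (2236 is a leap year).
April 3, 2236 → April 3, 2237: 365 days.
April 3, 2237 → April 3, 2238: 365 days.
April 2238: 30 − 3 = 27 days remain.
Then May (31), June (30), July (31), August (31): 31 + 30 + 31 + 31 = 123 days.
September 1–18, 2238: 18 days.
Residual: 168 days.
Total: 1994 days.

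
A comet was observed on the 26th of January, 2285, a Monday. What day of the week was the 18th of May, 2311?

Day-of-year of January 26, 2285: 26.
Day-of-year of May 18, 2311: 138.
2285 has 365 days, so 365 − 26 = 339 days remain in 2285.
Full years 2286–2310: 20 common + 5 leap = 20×365 + 5×366 = 9130 days.
Total: 339 + 9130 + 138 = 9607 days.
9607 mod 7 = 3, so 3 days after Monday is Thursday.

Thursday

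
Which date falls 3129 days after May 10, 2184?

December 3, 2192

Count 3129 days after May 10, 2184:
Day-of-year of May 10, 2184: 131.
Day-of-year of December 3, 2192: 338.
2184 has 366 days, so 366 − 131 = 235 days remain in 2184.
Full years 2185–2191: 6 common + 1 leap = 6×365 + 1×366 = 2556 days.
Total: 235 + 2556 + 338 = 3129 days.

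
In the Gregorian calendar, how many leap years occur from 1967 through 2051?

Years divisible by 4: 1968, 1972, …, 2048 — 21 in all.
2000 is divisible by 400, so still leap.
No century exceptions apply. Count: 21.

21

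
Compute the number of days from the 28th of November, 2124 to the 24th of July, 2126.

November 28, 2124 → November 28, 2125: 365 days.
November 2125: 30 − 28 = 2 days remain.
Then December (31), January (31), February 2126 (28), March (31), April (30), May (31), June (30): 31 + 31 + 28 + 31 + 30 + 31 + 30 = 212 days.
July 1–24, 2126: 24 days.
Residual: 238 days.
Total: 603 days.

603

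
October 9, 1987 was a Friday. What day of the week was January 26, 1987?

Monday

Count forward from the earlier date (January 26, 1987) to the later (October 9, 1987):
January 1987: 31 − 26 = 5 days remain.
Then February 1987 (28), March (31), April (30), May (31), June (30), July (31), August (31), September (30): 28 + 31 + 30 + 31 + 30 + 31 + 31 + 30 = 242 days.
October 1–9, 1987: 9 days.
Total: 5 + 242 + 9 = 256 days.
256 mod 7 = 4, so 4 days before Friday is Monday.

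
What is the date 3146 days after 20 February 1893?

3 October 1901

Count 3146 days after February 20, 1893:
Day-of-year of February 20, 1893: 51.
Day-of-year of October 3, 1901: 276.
1893 has 365 days, so 365 − 51 = 314 days remain in 1893.
Full years 1894–1900: 6 common + 1 leap = 6×365 + 1×366 = 2556 days.
Total: 314 + 2556 + 276 = 3146 days.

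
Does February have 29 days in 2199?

No

2199 is not a leap year.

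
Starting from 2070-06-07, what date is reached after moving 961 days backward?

2067-10-20

Count 961 days before June 7, 2070:
October 20, 2067 → October 20, 2068: 366 days (2068 is a leap year).
October 20, 2068 → October 20, 2069: 365 days.
October 2069: 31 − 20 = 11 days remain.
Then November (30), December (31), January (31), February 2070 (28), March (31), April (30), May (31): 30 + 31 + 31 + 28 + 31 + 30 + 31 = 212 days.
June 1–7, 2070: 7 days.
Residual: 230 days.
Total: 961 days.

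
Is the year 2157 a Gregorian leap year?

2157 is not a leap year.

No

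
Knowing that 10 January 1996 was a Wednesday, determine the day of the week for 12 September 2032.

From January 10, 1996 to January 10, 2032: 36 years, of which 9 contain a Feb 29 — 27×365 + 9×366 = 13149 days.
(2000 is a leap year (divisible by 400).)
January 2032: 31 − 10 = 21 days remain.
Then February 2032 (29), March (31), April (30), May (31), June (30), July (31), August (31): 29 + 31 + 30 + 31 + 30 + 31 + 31 = 213 days.
September 1–12, 2032: 12 days.
Residual: 246 days.
Total: 13395 days.
13395 mod 7 = 4, so 4 days after Wednesday is Sunday.

Sunday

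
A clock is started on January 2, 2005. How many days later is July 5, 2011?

Day-of-year of January 2, 2005: 2.
Day-of-year of July 5, 2011: 186.
2005 has 365 days, so 365 − 2 = 363 days remain in 2005.
Full years: 2006: 365; 2007: 365; 2008: 366; 2009: 365; 2010: 365. Sum = 1826.
Total: 363 + 1826 + 186 = 2375 days.

2375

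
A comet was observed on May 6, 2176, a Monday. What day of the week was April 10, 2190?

Saturday

Day-of-year of May 6, 2176: 127.
Day-of-year of April 10, 2190: 100.
2176 has 366 days, so 366 − 127 = 239 days remain in 2176.
Full years 2177–2189: 10 common + 3 leap = 10×365 + 3×366 = 4748 days.
Total: 239 + 4748 + 100 = 5087 days.
5087 mod 7 = 5, so 5 days after Monday is Saturday.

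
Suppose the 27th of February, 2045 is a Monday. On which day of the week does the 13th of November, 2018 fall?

Tuesday

Count forward from the earlier date (November 13, 2018) to the later (February 27, 2045):
From November 13, 2018 to November 13, 2044: 26 years, of which 7 contain a Feb 29 — 19×365 + 7×366 = 9497 days.
November 2044: 30 − 13 = 17 days remain.
Then December (31), January (31): 31 + 31 = 62 days.
February 1–27, 2045: 27 days (2045 is not a leap year).
Residual: 106 days.
Total: 9603 days.
9603 mod 7 = 6, so 6 days before Monday is Tuesday.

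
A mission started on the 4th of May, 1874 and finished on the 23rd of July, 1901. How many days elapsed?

9941

From May 4, 1874 to May 4, 1901: 27 years, of which 6 contain a Feb 29 — 21×365 + 6×366 = 9861 days.
(1900 is not a leap year (divisible by 100 but not 400).)
May 1901: 31 − 4 = 27 days remain.
Then June (30): 30 days.
July 1–23, 1901: 23 days.
Residual: 80 days.
Total: 9941 days.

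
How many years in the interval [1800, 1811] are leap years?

2

Years divisible by 4 in [1800, 1811]: 1800, 1804, 1808.
Of these, 1800 is divisible by 100 but not 400, so not leap.
Leap years: 3 − 1 = 2.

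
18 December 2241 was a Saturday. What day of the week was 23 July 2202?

Count forward from the earlier date (July 23, 2202) to the later (December 18, 2241):
Day-of-year of July 23, 2202: 204.
Day-of-year of December 18, 2241: 352.
2202 has 365 days, so 365 − 204 = 161 days remain in 2202.
Full years 2203–2240: 28 common + 10 leap = 28×365 + 10×366 = 13880 days.
Total: 161 + 13880 + 352 = 14393 days.
14393 mod 7 = 1, so 1 day before Saturday is Friday.

Friday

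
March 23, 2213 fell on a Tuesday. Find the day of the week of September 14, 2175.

Thursday

Count forward from the earlier date (September 14, 2175) to the later (March 23, 2213):
Day-of-year of September 14, 2175: 257.
Day-of-year of March 23, 2213: 82.
2175 has 365 days, so 365 − 257 = 108 days remain in 2175.
Full years 2176–2212: 28 common + 9 leap = 28×365 + 9×366 = 13514 days.
Total: 108 + 13514 + 82 = 13704 days.
13704 mod 7 = 5, so 5 days before Tuesday is Thursday.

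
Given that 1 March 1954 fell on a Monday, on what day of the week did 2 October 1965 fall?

Day-of-year of March 1, 1954: 60.
Day-of-year of October 2, 1965: 275.
1954 has 365 days, so 365 − 60 = 305 days remain in 1954.
Full years 1955–1964: 7 common + 3 leap = 7×365 + 3×366 = 3653 days.
Total: 305 + 3653 + 275 = 4233 days.
4233 mod 7 = 5, so 5 days after Monday is Saturday.

Saturday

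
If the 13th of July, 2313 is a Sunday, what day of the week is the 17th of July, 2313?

Thursday

Within July 2313: 17 − 13 = 4 days.
4 mod 7 = 4, so 4 days after Sunday is Thursday.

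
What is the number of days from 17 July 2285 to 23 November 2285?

129

July 2285: 31 − 17 = 14 days remain.
Then August (31), September (30), October (31): 31 + 30 + 31 = 92 days.
November 1–23, 2285: 23 days.
Total: 14 + 92 + 23 = 129 days.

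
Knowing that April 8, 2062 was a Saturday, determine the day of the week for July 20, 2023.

Thursday

Count forward from the earlier date (July 20, 2023) to the later (April 8, 2062):
Day-of-year of July 20, 2023: 201.
Day-of-year of April 8, 2062: 98.
2023 has 365 days, so 365 − 201 = 164 days remain in 2023.
Full years 2024–2061: 28 common + 10 leap = 28×365 + 10×366 = 13880 days.
Total: 164 + 13880 + 98 = 14142 days.
14142 mod 7 = 2, so 2 days before Saturday is Thursday.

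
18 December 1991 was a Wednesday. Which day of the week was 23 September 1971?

Count forward from the earlier date (September 23, 1971) to the later (December 18, 1991):
Day-of-year of September 23, 1971: 266.
Day-of-year of December 18, 1991: 352.
1971 has 365 days, so 365 − 266 = 99 days remain in 1971.
Full years 1972–1990: 14 common + 5 leap = 14×365 + 5×366 = 6940 days.
Total: 99 + 6940 + 352 = 7391 days.
7391 mod 7 = 6, so 6 days before Wednesday is Thursday.

Thursday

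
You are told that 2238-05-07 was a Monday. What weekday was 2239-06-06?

Thursday

Day-of-year of May 7, 2238: 127.
Day-of-year of June 6, 2239: 157.
2238 has 365 days, so 365 − 127 = 238 days remain in 2238.
Total: 238 + 157 = 395 days.
395 mod 7 = 3, so 3 days after Monday is Thursday.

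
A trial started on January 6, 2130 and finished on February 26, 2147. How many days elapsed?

6260

Day-of-year of January 6, 2130: 6.
Day-of-year of February 26, 2147: 57.
2130 has 365 days, so 365 − 6 = 359 days remain in 2130.
Full years 2131–2146: 12 common + 4 leap = 12×365 + 4×366 = 5844 days.
Total: 359 + 5844 + 57 = 6260 days.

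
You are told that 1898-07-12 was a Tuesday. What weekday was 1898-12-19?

July 1898: 31 − 12 = 19 days remain.
Then August (31), September (30), October (31), November (30): 31 + 30 + 31 + 30 = 122 days.
December 1–19, 1898: 19 days.
Total: 19 + 122 + 19 = 160 days.
160 mod 7 = 6, so 6 days after Tuesday is Monday.

Monday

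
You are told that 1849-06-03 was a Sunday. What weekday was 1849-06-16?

Saturday

Within June 1849: 16 − 3 = 13 days.
13 mod 7 = 6, so 6 days after Sunday is Saturday.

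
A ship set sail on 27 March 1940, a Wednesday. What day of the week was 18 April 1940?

March 1940: 31 − 27 = 4 days remain.
April 1–18, 1940: 18 days.
Total: 4 + 18 = 22 days.
22 mod 7 = 1, so 1 day after Wednesday is Thursday.

Thursday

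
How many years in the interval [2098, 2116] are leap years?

Years divisible by 4 in [2098, 2116]: 2100, 2104, 2108, 2112, 2116.
Of these, 2100 is divisible by 100 but not 400, so not leap.
Leap years: 5 − 1 = 4.

4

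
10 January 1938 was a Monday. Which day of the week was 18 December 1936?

Friday

Count forward from the earlier date (December 18, 1936) to the later (January 10, 1938):
December 18, 1936 → December 18, 1937: 365 days.
December 1937: 31 − 18 = 13 days remain.
January 1–10, 1938: 10 days.
Residual: 23 days.
Total: 388 days.
388 mod 7 = 3, so 3 days before Monday is Friday.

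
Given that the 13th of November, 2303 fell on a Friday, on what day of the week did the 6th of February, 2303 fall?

Count forward from the earlier date (February 6, 2303) to the later (November 13, 2303):
February 2303: 28 − 6 = 22 days remain (2303 is not a leap year, so February has 28 days).
Then March (31), April (30), May (31), June (30), July (31), August (31), September (30), October (31): 31 + 30 + 31 + 30 + 31 + 31 + 30 + 31 = 245 days.
November 1–13, 2303: 13 days.
Total: 22 + 245 + 13 = 280 days.
280 is a multiple of 7, so the 6th of February, 2303 falls on the same weekday: Friday.

Friday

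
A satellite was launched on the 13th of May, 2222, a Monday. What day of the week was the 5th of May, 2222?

Count forward from the earlier date (May 5, 2222) to the later (May 13, 2222):
Within May 2222: 13 − 5 = 8 days.
8 mod 7 = 1, so 1 day before Monday is Sunday.

Sunday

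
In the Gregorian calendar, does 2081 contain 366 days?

2081 is not a leap year.

No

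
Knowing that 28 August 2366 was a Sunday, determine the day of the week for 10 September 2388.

Day-of-year of August 28, 2366: 240.
Day-of-year of September 10, 2388: 254.
2366 has 365 days, so 365 − 240 = 125 days remain in 2366.
Full years 2367–2387: 16 common + 5 leap = 16×365 + 5×366 = 7670 days.
Total: 125 + 7670 + 254 = 8049 days.
8049 mod 7 = 6, so 6 days after Sunday is Saturday.

Saturday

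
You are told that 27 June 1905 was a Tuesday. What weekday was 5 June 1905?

Count forward from the earlier date (June 5, 1905) to the later (June 27, 1905):
Within June 1905: 27 − 5 = 22 days.
22 mod 7 = 1, so 1 day before Tuesday is Monday.

Monday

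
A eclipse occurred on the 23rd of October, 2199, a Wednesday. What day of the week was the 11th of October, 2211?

Friday

From October 23, 2199 to October 23, 2210: 11 years, of which 2 contain a Feb 29 — 9×365 + 2×366 = 4017 days.
(2200 is not a leap year (divisible by 100 but not 400).)
October 2210: 31 − 23 = 8 days remain.
Then 11 full months totalling 334 days.
October 1–11, 2211: 11 days.
Residual: 353 days.
Total: 4370 days.
4370 mod 7 = 2, so 2 days after Wednesday is Friday.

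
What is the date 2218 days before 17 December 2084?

21 November 2078

Count 2218 days before December 17, 2084:
Day-of-year of November 21, 2078: 325.
Day-of-year of December 17, 2084: 352.
2078 has 365 days, so 365 − 325 = 40 days remain in 2078.
Full years: 2079: 365; 2080: 366; 2081: 365; 2082: 365; 2083: 365. Sum = 1826.
Total: 40 + 1826 + 352 = 2218 days.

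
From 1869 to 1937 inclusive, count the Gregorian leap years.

16

Years divisible by 4: 1872, 1876, …, 1936 — 17 in all.
Of these, 1900 is divisible by 100 but not 400, so not leap.
Leap years: 17 − 1 = 16.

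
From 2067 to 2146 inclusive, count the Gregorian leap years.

Years divisible by 4: 2068, 2072, …, 2144 — 20 in all.
Of these, 2100 is divisible by 100 but not 400, so not leap.
Leap years: 20 − 1 = 19.

19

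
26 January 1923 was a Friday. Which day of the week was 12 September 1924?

January 26, 1923 → January 26, 1924: 365 days.
January 1924: 31 − 26 = 5 days remain.
Then February 1924 (29), March (31), April (30), May (31), June (30), July (31), August (31): 29 + 31 + 30 + 31 + 30 + 31 + 31 = 213 days.
September 1–12, 1924: 12 days.
Residual: 230 days.
Total: 595 days.
595 is a multiple of 7, so 12 September 1924 falls on the same weekday: Friday.

Friday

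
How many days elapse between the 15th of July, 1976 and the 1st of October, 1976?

July 1976: 31 − 15 = 16 days remain.
Then August (31), September (30): 31 + 30 = 61 days.
October 1, 1976: 1 day.
Total: 16 + 61 + 1 = 78 days.

78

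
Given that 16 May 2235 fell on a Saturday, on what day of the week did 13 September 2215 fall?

Wednesday

Count forward from the earlier date (September 13, 2215) to the later (May 16, 2235):
From September 13, 2215 to September 13, 2234: 19 years, of which 5 contain a Feb 29 — 14×365 + 5×366 = 6940 days.
September 2234: 30 − 13 = 17 days remain.
Then October (31), November (30), December (31), January (31), February 2235 (28), March (31), April (30): 31 + 30 + 31 + 31 + 28 + 31 + 30 = 212 days.
May 1–16, 2235: 16 days.
Residual: 245 days.
Total: 7185 days.
7185 mod 7 = 3, so 3 days before Saturday is Wednesday.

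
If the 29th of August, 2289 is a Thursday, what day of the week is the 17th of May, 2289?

Count forward from the earlier date (May 17, 2289) to the later (August 29, 2289):
May 2289: 31 − 17 = 14 days remain.
Then June (30), July (31): 30 + 31 = 61 days.
August 1–29, 2289: 29 days.
Total: 14 + 61 + 29 = 104 days.
104 mod 7 = 6, so 6 days before Thursday is Friday.

Friday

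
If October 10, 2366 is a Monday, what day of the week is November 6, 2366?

October 2366: 31 − 10 = 21 days remain.
November 1–6, 2366: 6 days.
Total: 21 + 6 = 27 days.
27 mod 7 = 6, so 6 days after Monday is Sunday.

Sunday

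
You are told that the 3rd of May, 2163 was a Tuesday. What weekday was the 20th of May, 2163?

Friday

Within May 2163: 20 − 3 = 17 days.
17 mod 7 = 3, so 3 days after Tuesday is Friday.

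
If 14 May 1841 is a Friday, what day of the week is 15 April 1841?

Thursday

Count forward from the earlier date (April 15, 1841) to the later (May 14, 1841):
April 1841: 30 − 15 = 15 days remain.
May 1–14, 1841: 14 days.
Total: 15 + 14 = 29 days.
29 mod 7 = 1, so 1 day before Friday is Thursday.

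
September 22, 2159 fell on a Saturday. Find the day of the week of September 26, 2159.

Wednesday

Within September 2159: 26 − 22 = 4 days.
4 mod 7 = 4, so 4 days after Saturday is Wednesday.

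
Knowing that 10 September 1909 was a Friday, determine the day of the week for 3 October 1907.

Thursday

Count forward from the earlier date (October 3, 1907) to the later (September 10, 1909):
October 1907: 31 − 3 = 28 days remain.
Then 22 full months totalling 670 days.
September 1–10, 1909: 10 days.
Total: 28 + 670 + 10 = 708 days.
708 mod 7 = 1, so 1 day before Friday is Thursday.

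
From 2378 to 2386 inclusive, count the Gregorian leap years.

Years divisible by 4 in [2378, 2386]: 2380, 2384.
No century exceptions apply. Count: 2.

2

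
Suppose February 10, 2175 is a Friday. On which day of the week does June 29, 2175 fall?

February 2175: 28 − 10 = 18 days remain (2175 is not a leap year, so February has 28 days).
Then March (31), April (30), May (31): 31 + 30 + 31 = 92 days.
June 1–29, 2175: 29 days.
Total: 18 + 92 + 29 = 139 days.
139 mod 7 = 6, so 6 days after Friday is Thursday.

Thursday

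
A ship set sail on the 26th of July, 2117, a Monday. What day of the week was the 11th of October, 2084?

Count forward from the earlier date (October 11, 2084) to the later (July 26, 2117):
Day-of-year of October 11, 2084: 285.
Day-of-year of July 26, 2117: 207.
2084 has 366 days, so 366 − 285 = 81 days remain in 2084.
Full years 2085–2116: 25 common + 7 leap = 25×365 + 7×366 = 11687 days.
Total: 81 + 11687 + 207 = 11975 days.
11975 mod 7 = 5, so 5 days before Monday is Wednesday.

Wednesday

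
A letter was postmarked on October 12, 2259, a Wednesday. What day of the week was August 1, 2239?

Count forward from the earlier date (August 1, 2239) to the later (October 12, 2259):
Day-of-year of August 1, 2239: 213.
Day-of-year of October 12, 2259: 285.
2239 has 365 days, so 365 − 213 = 152 days remain in 2239.
Full years 2240–2258: 14 common + 5 leap = 14×365 + 5×366 = 6940 days.
Total: 152 + 6940 + 285 = 7377 days.
7377 mod 7 = 6, so 6 days before Wednesday is Thursday.

Thursday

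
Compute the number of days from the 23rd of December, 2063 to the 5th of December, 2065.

713

Day-of-year of December 23, 2063: 357.
Day-of-year of December 5, 2065: 339.
2063 has 365 days, so 365 − 357 = 8 days remain in 2063.
Full years: 2064: 366. Sum = 366.
Total: 8 + 366 + 339 = 713 days.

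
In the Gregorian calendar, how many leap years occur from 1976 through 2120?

36

Years divisible by 4: 1976, 1980, …, 2120 — 37 in all.
Of these, 2100 is divisible by 100 but not 400, so not leap.
2000 is divisible by 400, so still leap.
Leap years: 37 − 1 = 36.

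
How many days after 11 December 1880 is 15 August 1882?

612

December 11, 1880 → December 11, 1881: 365 days.
December 1881: 31 − 11 = 20 days remain.
Then January (31), February 1882 (28), March (31), April (30), May (31), June (30), July (31): 31 + 28 + 31 + 30 + 31 + 30 + 31 = 212 days.
August 1–15, 1882: 15 days.
Residual: 247 days.
Total: 612 days.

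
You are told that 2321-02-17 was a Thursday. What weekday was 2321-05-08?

February 2321: 28 − 17 = 11 days remain (2321 is not a leap year, so February has 28 days).
Then March (31), April (30): 31 + 30 = 61 days.
May 1–8, 2321: 8 days.
Total: 11 + 61 + 8 = 80 days.
80 mod 7 = 3, so 3 days after Thursday is Sunday.

Sunday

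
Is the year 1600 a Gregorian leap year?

Yes

1600 is a leap year (divisible by 400).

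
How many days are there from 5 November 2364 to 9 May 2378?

Day-of-year of November 5, 2364: 310.
Day-of-year of May 9, 2378: 129.
2364 has 366 days, so 366 − 310 = 56 days remain in 2364.
Full years 2365–2377: 10 common + 3 leap = 10×365 + 3×366 = 4748 days.
Total: 56 + 4748 + 129 = 4933 days.

4933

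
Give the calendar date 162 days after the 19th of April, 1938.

the 28th of September, 1938

Count 162 days after April 19, 1938:
April 1938: 30 − 19 = 11 days remain.
Then May (31), June (30), July (31), August (31): 31 + 30 + 31 + 31 = 123 days.
September 1–28, 1938: 28 days.
Total: 11 + 123 + 28 = 162 days.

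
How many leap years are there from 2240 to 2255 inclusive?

4

Years divisible by 4 in [2240, 2255]: 2240, 2244, 2248, 2252.
No century exceptions apply. Count: 4.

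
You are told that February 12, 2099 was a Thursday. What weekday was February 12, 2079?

Sunday

Count forward from the earlier date (February 12, 2079) to the later (February 12, 2099):
Day-of-year of February 12, 2079: 43.
Day-of-year of February 12, 2099: 43.
2079 has 365 days, so 365 − 43 = 322 days remain in 2079.
Full years 2080–2098: 14 common + 5 leap = 14×365 + 5×366 = 6940 days.
Total: 322 + 6940 + 43 = 7305 days.
7305 mod 7 = 4, so 4 days before Thursday is Sunday.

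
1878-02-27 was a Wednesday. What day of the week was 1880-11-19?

Friday

Day-of-year of February 27, 1878: 58.
Day-of-year of November 19, 1880: 324.
1878 has 365 days, so 365 − 58 = 307 days remain in 1878.
Full years: 1879: 365. Sum = 365.
Total: 307 + 365 + 324 = 996 days.
996 mod 7 = 2, so 2 days after Wednesday is Friday.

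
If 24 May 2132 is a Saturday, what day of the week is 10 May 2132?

Count forward from the earlier date (May 10, 2132) to the later (May 24, 2132):
Within May 2132: 24 − 10 = 14 days.
14 is a multiple of 7, so 10 May 2132 falls on the same weekday: Saturday.

Saturday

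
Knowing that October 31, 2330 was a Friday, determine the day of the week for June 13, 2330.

Friday

Count forward from the earlier date (June 13, 2330) to the later (October 31, 2330):
June 2330: 30 − 13 = 17 days remain.
Then July (31), August (31), September (30): 31 + 31 + 30 = 92 days.
October 1–31, 2330: 31 days.
Total: 17 + 92 + 31 = 140 days.
140 is a multiple of 7, so June 13, 2330 falls on the same weekday: Friday.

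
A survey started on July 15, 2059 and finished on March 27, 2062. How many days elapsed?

986

July 15, 2059 → July 15, 2060: 366 days (2060 is a leap year).
July 15, 2060 → July 15, 2061: 365 days.
July 2061: 31 − 15 = 16 days remain.
Then August (31), September (30), October (31), November (30), December (31), January (31), February 2062 (28): 31 + 30 + 31 + 30 + 31 + 31 + 28 = 212 days.
March 1–27, 2062: 27 days.
Residual: 255 days.
Total: 986 days.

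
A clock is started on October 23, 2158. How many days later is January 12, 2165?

Day-of-year of October 23, 2158: 296.
Day-of-year of January 12, 2165: 12.
2158 has 365 days, so 365 − 296 = 69 days remain in 2158.
Full years: 2159: 365; 2160: 366; 2161: 365; 2162: 365; 2163: 365; 2164: 366. Sum = 2192.
Total: 69 + 2192 + 12 = 2273 days.

2273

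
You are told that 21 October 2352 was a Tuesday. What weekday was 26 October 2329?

Saturday

Count forward from the earlier date (October 26, 2329) to the later (October 21, 2352):
From October 26, 2329 to October 26, 2351: 22 years, of which 5 contain a Feb 29 — 17×365 + 5×366 = 8035 days.
October 2351: 31 − 26 = 5 days remain.
Then 11 full months totalling 335 days.
October 1–21, 2352: 21 days.
Residual: 361 days.
Total: 8396 days.
8396 mod 7 = 3, so 3 days before Tuesday is Saturday.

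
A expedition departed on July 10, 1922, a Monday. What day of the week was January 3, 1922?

Count forward from the earlier date (January 3, 1922) to the later (July 10, 1922):
January 1922: 31 − 3 = 28 days remain.
Then February 1922 (28), March (31), April (30), May (31), June (30): 28 + 31 + 30 + 31 + 30 = 150 days.
July 1–10, 1922: 10 days.
Total: 28 + 150 + 10 = 188 days.
188 mod 7 = 6, so 6 days before Monday is Tuesday.

Tuesday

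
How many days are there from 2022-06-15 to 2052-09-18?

Day-of-year of June 15, 2022: 166.
Day-of-year of September 18, 2052: 262.
2022 has 365 days, so 365 − 166 = 199 days remain in 2022.
Full years 2023–2051: 22 common + 7 leap = 22×365 + 7×366 = 10592 days.
Total: 199 + 10592 + 262 = 11053 days.

11053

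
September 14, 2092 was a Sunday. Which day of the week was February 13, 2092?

Wednesday

Count forward from the earlier date (February 13, 2092) to the later (September 14, 2092):
February 2092: 29 − 13 = 16 days remain (2092 is a leap year, so February has 29 days).
Then March (31), April (30), May (31), June (30), July (31), August (31): 31 + 30 + 31 + 30 + 31 + 31 = 184 days.
September 1–14, 2092: 14 days.
Total: 16 + 184 + 14 = 214 days.
214 mod 7 = 4, so 4 days before Sunday is Wednesday.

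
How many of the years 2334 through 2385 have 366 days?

13

Years divisible by 4: 2336, 2340, …, 2384 — 13 in all.
No century exceptions apply. Count: 13.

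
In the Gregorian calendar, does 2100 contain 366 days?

No

2100 is not a leap year (divisible by 100 but not 400).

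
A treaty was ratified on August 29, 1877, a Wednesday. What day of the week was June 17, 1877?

Count forward from the earlier date (June 17, 1877) to the later (August 29, 1877):
June 1877: 30 − 17 = 13 days remain.
Then July (31): 31 days.
August 1–29, 1877: 29 days.
Total: 13 + 31 + 29 = 73 days.
73 mod 7 = 3, so 3 days before Wednesday is Sunday.

Sunday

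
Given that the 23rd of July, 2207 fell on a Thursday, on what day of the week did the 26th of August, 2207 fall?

July 2207: 31 − 23 = 8 days remain.
August 1–26, 2207: 26 days.
Total: 8 + 26 = 34 days.
34 mod 7 = 6, so 6 days after Thursday is Wednesday.

Wednesday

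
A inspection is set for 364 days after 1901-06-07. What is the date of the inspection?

1902-06-06

Count 364 days after June 7, 1901:
Day-of-year of June 7, 1901: 158.
Day-of-year of June 6, 1902: 157.
1901 has 365 days, so 365 − 158 = 207 days remain in 1901.
Total: 207 + 157 = 364 days.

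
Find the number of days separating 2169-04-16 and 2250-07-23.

Day-of-year of April 16, 2169: 106.
Day-of-year of July 23, 2250: 204.
2169 has 365 days, so 365 − 106 = 259 days remain in 2169.
Full years 2170–2249: 61 common + 19 leap = 61×365 + 19×366 = 29219 days.
Total: 259 + 29219 + 204 = 29682 days.

29682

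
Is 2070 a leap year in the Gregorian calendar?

No

2070 is not a leap year.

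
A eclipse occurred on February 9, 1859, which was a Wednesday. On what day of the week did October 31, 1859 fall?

Monday

February 1859: 28 − 9 = 19 days remain (1859 is not a leap year, so February has 28 days).
Then March (31), April (30), May (31), June (30), July (31), August (31), September (30): 31 + 30 + 31 + 30 + 31 + 31 + 30 = 214 days.
October 1–31, 1859: 31 days.
Total: 19 + 214 + 31 = 264 days.
264 mod 7 = 5, so 5 days after Wednesday is Monday.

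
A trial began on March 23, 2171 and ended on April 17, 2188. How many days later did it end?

Day-of-year of March 23, 2171: 82.
Day-of-year of April 17, 2188: 108.
2171 has 365 days, so 365 − 82 = 283 days remain in 2171.
Full years 2172–2187: 12 common + 4 leap = 12×365 + 4×366 = 5844 days.
Total: 283 + 5844 + 108 = 6235 days.

6235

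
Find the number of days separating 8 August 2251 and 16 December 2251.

August 2251: 31 − 8 = 23 days remain.
Then September (30), October (31), November (30): 30 + 31 + 30 = 91 days.
December 1–16, 2251: 16 days.
Total: 23 + 91 + 16 = 130 days.

130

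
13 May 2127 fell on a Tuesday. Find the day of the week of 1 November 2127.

May 2127: 31 − 13 = 18 days remain.
Then June (30), July (31), August (31), September (30), October (31): 30 + 31 + 31 + 30 + 31 = 153 days.
November 1, 2127: 1 day.
Total: 18 + 153 + 1 = 172 days.
172 mod 7 = 4, so 4 days after Tuesday is Saturday.

Saturday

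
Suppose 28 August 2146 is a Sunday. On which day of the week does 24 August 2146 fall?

Wednesday

Count forward from the earlier date (August 24, 2146) to the later (August 28, 2146):
Within August 2146: 28 − 24 = 4 days.
4 mod 7 = 4, so 4 days before Sunday is Wednesday.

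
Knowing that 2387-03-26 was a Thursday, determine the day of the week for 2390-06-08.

Friday

March 26, 2387 → March 26, 2388: 366 days (2388 is a leap year).
March 26, 2388 → March 26, 2389: 365 days.
March 26, 2389 → March 26, 2390: 365 days.
March 2390: 31 − 26 = 5 days remain.
Then April (30), May (31): 30 + 31 = 61 days.
June 1–8, 2390: 8 days.
Residual: 74 days.
Total: 1170 days.
1170 mod 7 = 1, so 1 day after Thursday is Friday.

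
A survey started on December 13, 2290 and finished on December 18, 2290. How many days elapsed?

Within December 2290: 18 − 13 = 5 days.

5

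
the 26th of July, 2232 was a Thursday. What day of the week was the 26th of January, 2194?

Sunday

Count forward from the earlier date (January 26, 2194) to the later (July 26, 2232):
Day-of-year of January 26, 2194: 26.
Day-of-year of July 26, 2232: 208.
2194 has 365 days, so 365 − 26 = 339 days remain in 2194.
Full years 2195–2231: 29 common + 8 leap = 29×365 + 8×366 = 13513 days.
Total: 339 + 13513 + 208 = 14060 days.
14060 mod 7 = 4, so 4 days before Thursday is Sunday.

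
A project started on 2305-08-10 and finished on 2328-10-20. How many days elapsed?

8472

From August 10, 2305 to August 10, 2328: 23 years, of which 6 contain a Feb 29 — 17×365 + 6×366 = 8401 days.
August 2328: 31 − 10 = 21 days remain.
Then September (30): 30 days.
October 1–20, 2328: 20 days.
Residual: 71 days.
Total: 8472 days.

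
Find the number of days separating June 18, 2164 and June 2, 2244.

29203

From June 18, 2164 to June 18, 2243: 79 years, of which 18 contain a Feb 29 — 61×365 + 18×366 = 28853 days.
(2200 is not a leap year (divisible by 100 but not 400).)
June 2243: 30 − 18 = 12 days remain.
Then 11 full months totalling 336 days.
June 1–2, 2244: 2 days.
Residual: 350 days.
Total: 29203 days.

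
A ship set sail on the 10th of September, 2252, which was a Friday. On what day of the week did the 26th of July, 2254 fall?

Day-of-year of September 10, 2252: 254.
Day-of-year of July 26, 2254: 207.
2252 has 366 days, so 366 − 254 = 112 days remain in 2252.
Full years: 2253: 365. Sum = 365.
Total: 112 + 365 + 207 = 684 days.
684 mod 7 = 5, so 5 days after Friday is Wednesday.

Wednesday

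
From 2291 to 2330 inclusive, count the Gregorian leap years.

Years divisible by 4 in [2291, 2330]: 2292, 2296, 2300, 2304, 2308, 2312, 2316, 2320, 2324, 2328.
Of these, 2300 is divisible by 100 but not 400, so not leap.
Leap years: 10 − 1 = 9.

9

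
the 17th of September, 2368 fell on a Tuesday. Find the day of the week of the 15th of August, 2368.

Count forward from the earlier date (August 15, 2368) to the later (September 17, 2368):
August 2368: 31 − 15 = 16 days remain.
September 1–17, 2368: 17 days.
Total: 16 + 17 = 33 days.
33 mod 7 = 5, so 5 days before Tuesday is Thursday.

Thursday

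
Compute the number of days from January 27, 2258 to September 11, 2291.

From January 27, 2258 to January 27, 2291: 33 years, of which 8 contain a Feb 29 — 25×365 + 8×366 = 12053 days.
January 2291: 31 − 27 = 4 days remain.
Then February 2291 (28), March (31), April (30), May (31), June (30), July (31), August (31): 28 + 31 + 30 + 31 + 30 + 31 + 31 = 212 days.
September 1–11, 2291: 11 days.
Residual: 227 days.
Total: 12280 days.

12280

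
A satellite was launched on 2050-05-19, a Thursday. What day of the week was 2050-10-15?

May 2050: 31 − 19 = 12 days remain.
Then June (30), July (31), August (31), September (30): 30 + 31 + 31 + 30 = 122 days.
October 1–15, 2050: 15 days.
Total: 12 + 122 + 15 = 149 days.
149 mod 7 = 2, so 2 days after Thursday is Saturday.

Saturday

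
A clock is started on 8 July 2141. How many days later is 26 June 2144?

1084

July 8, 2141 → July 8, 2142: 365 days.
July 8, 2142 → July 8, 2143: 365 days.
July 2143: 31 − 8 = 23 days remain.
Then 10 full months totalling 305 days.
June 1–26, 2144: 26 days.
Residual: 354 days.
Total: 1084 days.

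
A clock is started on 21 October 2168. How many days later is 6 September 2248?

Day-of-year of October 21, 2168: 295.
Day-of-year of September 6, 2248: 250.
2168 has 366 days, so 366 − 295 = 71 days remain in 2168.
Full years 2169–2247: 61 common + 18 leap = 61×365 + 18×366 = 28853 days.
Total: 71 + 28853 + 250 = 29174 days.

29174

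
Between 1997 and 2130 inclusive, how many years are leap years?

Years divisible by 4: 2000, 2004, …, 2128 — 33 in all.
Of these, 2100 is divisible by 100 but not 400, so not leap.
2000 is divisible by 400, so still leap.
Leap years: 33 − 1 = 32.

32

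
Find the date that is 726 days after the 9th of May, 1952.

the 5th of May, 1954

Count 726 days after May 9, 1952:
Day-of-year of May 9, 1952: 130.
Day-of-year of May 5, 1954: 125.
1952 has 366 days, so 366 − 130 = 236 days remain in 1952.
Full years: 1953: 365. Sum = 365.
Total: 236 + 365 + 125 = 726 days.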